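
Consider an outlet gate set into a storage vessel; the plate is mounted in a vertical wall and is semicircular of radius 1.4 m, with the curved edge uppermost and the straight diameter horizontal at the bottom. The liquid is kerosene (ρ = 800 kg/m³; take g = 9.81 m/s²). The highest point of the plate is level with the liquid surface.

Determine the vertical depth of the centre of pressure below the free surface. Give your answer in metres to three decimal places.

γ = ρg = 800 × 9.81 / 1000 = 7.848 kN/m³.
The centroid lies 4r/(3π) = 0.594178 m above the diameter, so r − 4r/(3π) = 1.4 − 0.594178 = 0.805822 m below the topmost point, so the centroid depth is h_c = 0.805822 m.
A = πr²/2 = π × 1.4²/2 = 3.07876 m².
Resultant F = γ·h_c·A = 7.848 × 0.805822 × 3.07876 = 19.4704 kN.
I_c = (π/8 − 8/(9π))·r⁴ = 0.109757 × 1.4⁴ = 0.421642 m⁴.
Centre of pressure: y_p = y_c + I_c/(y_c·A) = 0.805822 + 0.421642/(0.805822 × 3.07876) = 0.805822 + 0.169953 = 0.975775 m along the plane.

h_p = 0.976 m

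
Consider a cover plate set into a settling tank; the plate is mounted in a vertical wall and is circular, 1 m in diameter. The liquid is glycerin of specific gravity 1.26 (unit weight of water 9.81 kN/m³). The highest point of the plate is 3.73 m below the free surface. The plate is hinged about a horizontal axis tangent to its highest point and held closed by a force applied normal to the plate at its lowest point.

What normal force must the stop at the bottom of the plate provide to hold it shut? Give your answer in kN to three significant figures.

γ = 1.26 × 9.81 = 12.3606 kN/m³.
The centroid is at the centre, 0.5 m below the top of the plate, so the centroid depth is h_c = 3.73 + 0.5 = 4.23 m.
A = π(0.5)² = 0.785398 m².
Resultant F = γ·h_c·A = 12.3606 × 4.23 × 0.785398 = 41.0648 kN.
I_c = πr⁴/4 = π × 0.5⁴/4 = 0.0490874 m⁴.
Centre of pressure: y_p = y_c + I_c/(y_c·A) = 4.23 + 0.0490874/(4.23 × 0.785398) = 4.23 + 0.0147754 = 4.24478 m along the plane.
The resultant acts 0.5 + 0.0147754 = 0.514775 m (along the plate) below the hinge at the top edge, so the moment about the hinge is M = F × 0.514775 = 41.0648 × 0.514775 = 21.1391 kN·m.
A normal force at the bottom, 1 m from the hinge, must supply this moment: P = 21.1391/1 = 21.1391 kN.

P ≈ 21.1 kN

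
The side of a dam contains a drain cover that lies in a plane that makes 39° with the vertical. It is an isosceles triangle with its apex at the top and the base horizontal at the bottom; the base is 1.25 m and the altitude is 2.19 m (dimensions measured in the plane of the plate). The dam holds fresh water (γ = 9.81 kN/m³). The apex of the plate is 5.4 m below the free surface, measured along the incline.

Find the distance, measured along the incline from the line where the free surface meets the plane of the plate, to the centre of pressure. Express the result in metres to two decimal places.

γ = 9.81 kN/m³.
The plate makes 39° with the vertical, i.e. θ = 90° − 39° = 51° to the horizontal. Measuring y along the incline from the free-surface line, vertical depth h = y·sinθ with sinθ = 0.777146.
With the apex up, the centroid sits 2h/3 = 2 × 2.19/3 = 1.46 m below the apex, so y_c = 5.4 + 1.46 = 6.86 m and h_c = 6.86 × 0.777146 = 5.33122 m.
A = ½ × 1.25 × 2.19 = 1.36875 m².
Resultant F = γ·h_c·A = 9.81 × 5.33122 × 1.36875 = 71.5846 kN.
I_c = b·h³/36 = 1.25 × 2.19³/36 = 0.364703 m⁴.
Centre of pressure: y_p = y_c + I_c/(y_c·A) = 6.86 + 0.364703/(6.86 × 1.36875) = 6.86 + 0.0388411 = 6.89884 m along the plane.

y_p = 6.90 m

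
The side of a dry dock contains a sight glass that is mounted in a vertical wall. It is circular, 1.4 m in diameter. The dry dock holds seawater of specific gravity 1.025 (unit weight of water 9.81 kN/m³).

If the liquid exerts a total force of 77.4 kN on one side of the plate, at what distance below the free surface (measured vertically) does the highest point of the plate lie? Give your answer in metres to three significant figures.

γ = 1.025 × 9.81 = 10.05525 kN/m³.
A = π(0.7)² = 1.53938 m².
From F = γ·h_c·A, the centroid depth is h_c = 77.4/(10.05525 × 1.53938) = 5.00037 m.
The centroid is at the centre, 0.7 m below the top of the plate, so the highest point sits at h_top = 5.00037 − 0.7 = 4.30037 m below the surface.

d_top ≈ 4.30 m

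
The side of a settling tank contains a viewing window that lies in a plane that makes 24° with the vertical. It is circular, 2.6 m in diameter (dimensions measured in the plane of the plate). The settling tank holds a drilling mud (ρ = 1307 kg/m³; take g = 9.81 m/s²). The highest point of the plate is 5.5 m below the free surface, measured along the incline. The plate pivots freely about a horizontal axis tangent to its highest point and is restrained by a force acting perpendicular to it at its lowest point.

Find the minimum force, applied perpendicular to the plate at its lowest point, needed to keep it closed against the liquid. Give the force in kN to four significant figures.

P ≈ 221.5 kN

γ = ρg = 1307 × 9.81 / 1000 = 12.82167 kN/m³.
The plate makes 24° with the vertical, i.e. θ = 90° − 24° = 66° to the horizontal. Measuring y along the incline from the free-surface line, vertical depth h = y·sinθ with sinθ = 0.913545.
The centroid is at the centre, 1.3 m below the top of the plate, so y_c = 5.5 + 1.3 = 6.8 m and h_c = 6.8 × 0.913545 = 6.21211 m.
A = π(1.3)² = 5.30929 m².
Resultant F = γ·h_c·A = 12.82167 × 6.21211 × 5.30929 = 422.883 kN.
I_c = πr⁴/4 = π × 1.3⁴/4 = 2.24318 m⁴.
Centre of pressure: y_p = y_c + I_c/(y_c·A) = 6.8 + 2.24318/(6.8 × 5.30929) = 6.8 + 0.0621325 = 6.86213 m along the plane.
The resultant acts 1.3 + 0.0621325 = 1.36213 m (along the plate) below the hinge at the top edge, so the moment about the hinge is M = F × 1.36213 = 422.883 × 1.36213 = 576.022 kN·m.
A normal force at the bottom, 2.6 m from the hinge, must supply this moment: P = 576.022/2.6 = 221.547 kN.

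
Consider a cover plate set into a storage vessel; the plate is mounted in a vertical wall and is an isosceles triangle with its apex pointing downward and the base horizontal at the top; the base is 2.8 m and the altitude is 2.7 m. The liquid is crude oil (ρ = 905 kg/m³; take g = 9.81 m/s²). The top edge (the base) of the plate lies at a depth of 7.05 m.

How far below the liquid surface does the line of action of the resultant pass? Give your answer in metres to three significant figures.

h_p = 8.00 m

γ = ρg = 905 × 9.81 / 1000 = 8.87805 kN/m³.
With the apex down, the centroid sits h/3 = 2.7/3 = 0.9 m below the base (the top edge), so the centroid depth is h_c = 7.05 + 0.9 = 7.95 m.
A = ½ × 2.8 × 2.7 = 3.78 m².
Resultant F = γ·h_c·A = 8.87805 × 7.95 × 3.78 = 266.794 kN.
I_c = b·h³/36 = 2.8 × 2.7³/36 = 1.5309 m⁴.
Centre of pressure: y_p = y_c + I_c/(y_c·A) = 7.95 + 1.5309/(7.95 × 3.78) = 7.95 + 0.0509434 = 8.00094 m along the plane.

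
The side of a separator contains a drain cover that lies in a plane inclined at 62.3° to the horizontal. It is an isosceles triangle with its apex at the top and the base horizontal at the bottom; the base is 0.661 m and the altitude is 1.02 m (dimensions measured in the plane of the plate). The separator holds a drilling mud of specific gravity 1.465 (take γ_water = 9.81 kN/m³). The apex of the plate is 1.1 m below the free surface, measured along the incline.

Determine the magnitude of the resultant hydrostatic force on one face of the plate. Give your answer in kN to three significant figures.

γ = 1.465 × 9.81 = 14.37165 kN/m³.
Let θ = 62.3° be the plate's angle to the horizontal; measure y along the incline from where the plane meets the free surface. Vertical depth h = y·sinθ with sinθ = 0.885394.
With the apex up, the centroid sits 2h/3 = 2 × 1.02/3 = 0.68 m below the apex, so y_c = 1.1 + 0.68 = 1.78 m and h_c = 1.78 × 0.885394 = 1.576 m.
A = ½ × 0.661 × 1.02 = 0.33711 m².
Resultant F = γ·h_c·A = 14.37165 × 1.576 × 0.33711 = 7.63545 kN.

F ≈ 7.64 kN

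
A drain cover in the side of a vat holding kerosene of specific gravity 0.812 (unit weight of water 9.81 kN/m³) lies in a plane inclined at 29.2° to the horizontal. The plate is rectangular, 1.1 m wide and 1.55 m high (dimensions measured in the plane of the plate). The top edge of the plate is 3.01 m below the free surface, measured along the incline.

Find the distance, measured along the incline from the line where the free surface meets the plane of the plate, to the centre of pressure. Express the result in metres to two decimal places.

γ = 0.812 × 9.81 = 7.96572 kN/m³.
Let θ = 29.2° be the plate's angle to the horizontal; measure y along the incline from where the plane meets the free surface. Vertical depth h = y·sinθ with sinθ = 0.487860.
The centroid lies 1.55/2 = 0.775 m below the top edge, so y_c = 3.01 + 0.775 = 3.785 m and h_c = 3.785 × 0.487860 = 1.84655 m.
A = 1.1 × 1.55 = 1.705 m².
Resultant F = γ·h_c·A = 7.96572 × 1.84655 × 1.705 = 25.079 kN.
I_c = b·h³/12 = 1.1 × 1.55³/12 = 0.341355 m⁴.
Centre of pressure: y_p = y_c + I_c/(y_c·A) = 3.785 + 0.341355/(3.785 × 1.705) = 3.785 + 0.0528952 = 3.8379 m along the plane.

y_p = 3.84 m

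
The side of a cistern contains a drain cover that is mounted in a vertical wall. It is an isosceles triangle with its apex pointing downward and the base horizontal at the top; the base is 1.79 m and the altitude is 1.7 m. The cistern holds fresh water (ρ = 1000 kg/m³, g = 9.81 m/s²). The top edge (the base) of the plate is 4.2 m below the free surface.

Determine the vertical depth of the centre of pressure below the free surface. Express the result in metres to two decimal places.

γ = ρg = 1000 × 9.81 = 9810 N/m³ = 9.81 kN/m³.
With the apex down, the centroid sits h/3 = 1.7/3 = 0.566667 m below the base (the top edge), so the centroid depth is h_c = 4.2 + 0.566667 = 4.76667 m.
A = ½ × 1.79 × 1.7 = 1.5215 m².
Resultant F = γ·h_c·A = 9.81 × 4.76667 × 1.5215 = 71.1469 kN.
I_c = b·h³/36 = 1.79 × 1.7³/36 = 0.244285 m⁴.
Centre of pressure: y_p = y_c + I_c/(y_c·A) = 4.76667 + 0.244285/(4.76667 × 1.5215) = 4.76667 + 0.0336829 = 4.80035 m along the plane.

h_p = 4.80 m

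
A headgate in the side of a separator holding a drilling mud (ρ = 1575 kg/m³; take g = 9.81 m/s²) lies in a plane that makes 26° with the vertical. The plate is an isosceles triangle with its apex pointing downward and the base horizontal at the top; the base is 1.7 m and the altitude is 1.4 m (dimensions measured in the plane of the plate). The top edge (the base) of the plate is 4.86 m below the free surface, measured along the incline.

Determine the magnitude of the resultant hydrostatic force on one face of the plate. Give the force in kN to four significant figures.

F ≈ 88.03 kN

γ = ρg = 1575 × 9.81 / 1000 = 15.45075 kN/m³.
The plate makes 26° with the vertical, i.e. θ = 90° − 26° = 64° to the horizontal. Measuring y along the incline from the free-surface line, vertical depth h = y·sinθ with sinθ = 0.898794.
With the apex down, the centroid sits h/3 = 1.4/3 = 0.466667 m below the base (the top edge), so y_c = 4.86 + 0.466667 = 5.32667 m and h_c = 5.32667 × 0.898794 = 4.78758 m.
A = ½ × 1.7 × 1.4 = 1.19 m².
Resultant F = γ·h_c·A = 15.45075 × 4.78758 × 1.19 = 88.0263 kN.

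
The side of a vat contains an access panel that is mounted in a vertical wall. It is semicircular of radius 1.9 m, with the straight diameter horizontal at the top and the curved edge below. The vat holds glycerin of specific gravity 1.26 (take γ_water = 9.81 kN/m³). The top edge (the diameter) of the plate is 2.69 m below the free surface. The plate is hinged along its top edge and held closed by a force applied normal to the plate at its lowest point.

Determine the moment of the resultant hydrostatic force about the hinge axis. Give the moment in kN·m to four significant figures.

γ = 1.26 × 9.81 = 12.3606 kN/m³.
The centroid of a semicircle lies 4r/(3π) = 0.806385 m from the diameter, here below the top edge, so the centroid depth is h_c = 2.69 + 0.806385 = 3.49639 m.
A = πr²/2 = π × 1.9²/2 = 5.67057 m².
Resultant F = γ·h_c·A = 12.3606 × 3.49639 × 5.67057 = 245.068 kN.
I_c = (π/8 − 8/(9π))·r⁴ = 0.109757 × 1.9⁴ = 1.43036 m⁴.
Centre of pressure: y_p = y_c + I_c/(y_c·A) = 3.49639 + 1.43036/(3.49639 × 5.67057) = 3.49639 + 0.0721438 = 3.56853 m along the plane.
The resultant acts 0.806385 + 0.0721438 = 0.878529 m (along the plate) below the hinge at the top edge, so the moment about the hinge is M = F × 0.878529 = 245.068 × 0.878529 = 215.299 kN·m.

M ≈ 215.3 kN·m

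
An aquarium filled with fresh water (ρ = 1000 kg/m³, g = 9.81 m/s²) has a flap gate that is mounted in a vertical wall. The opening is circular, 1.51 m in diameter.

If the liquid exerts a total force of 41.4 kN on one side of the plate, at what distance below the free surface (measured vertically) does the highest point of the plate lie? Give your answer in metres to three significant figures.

d_top ≈ 1.60 m

γ = ρg = 1000 × 9.81 = 9810 N/m³ = 9.81 kN/m³.
A = π(0.755)² = 1.79079 m².
From F = γ·h_c·A, the centroid depth is h_c = 41.4/(9.81 × 1.79079) = 2.3566 m.
The centroid is at the centre, 0.755 m below the top of the plate, so the highest point sits at h_top = 2.3566 − 0.755 = 1.6016 m below the surface.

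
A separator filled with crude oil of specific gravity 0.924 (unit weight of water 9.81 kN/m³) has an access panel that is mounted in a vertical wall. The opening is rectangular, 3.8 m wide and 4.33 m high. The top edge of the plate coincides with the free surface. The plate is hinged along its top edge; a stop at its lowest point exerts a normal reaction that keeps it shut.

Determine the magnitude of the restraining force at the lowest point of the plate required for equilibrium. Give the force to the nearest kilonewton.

P ≈ 215 kN

γ = 0.924 × 9.81 = 9.06444 kN/m³.
The centroid lies 4.33/2 = 2.165 m below the top edge, so the centroid depth is h_c = 2.165 m.
A = 3.8 × 4.33 = 16.454 m².
Resultant F = γ·h_c·A = 9.06444 × 2.165 × 16.454 = 322.902 kN.
I_c = b·h³/12 = 3.8 × 4.33³/12 = 25.7079 m⁴.
Centre of pressure: y_p = y_c + I_c/(y_c·A) = 2.165 + 25.7079/(2.165 × 16.454) = 2.165 + 0.721668 = 2.88667 m along the plane.
The resultant acts 2.165 + 0.721668 = 2.88667 m (along the plate) below the hinge at the top edge, so the moment about the hinge is M = F × 2.88667 = 322.902 × 2.88667 = 932.112 kN·m.
A normal force at the bottom, 4.33 m from the hinge, must supply this moment: P = 932.112/4.33 = 215.268 kN.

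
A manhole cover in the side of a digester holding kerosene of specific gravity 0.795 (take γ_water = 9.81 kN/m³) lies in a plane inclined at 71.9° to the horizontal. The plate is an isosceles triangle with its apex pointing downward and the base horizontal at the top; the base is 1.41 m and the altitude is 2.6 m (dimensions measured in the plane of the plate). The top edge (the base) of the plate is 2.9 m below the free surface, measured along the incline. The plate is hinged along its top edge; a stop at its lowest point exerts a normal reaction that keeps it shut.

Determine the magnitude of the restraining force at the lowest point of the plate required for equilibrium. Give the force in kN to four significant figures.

γ = 0.795 × 9.81 = 7.79895 kN/m³.
Let θ = 71.9° be the plate's angle to the horizontal; measure y along the incline from where the plane meets the free surface. Vertical depth h = y·sinθ with sinθ = 0.950516.
With the apex down, the centroid sits h/3 = 2.6/3 = 0.866667 m below the base (the top edge), so y_c = 2.9 + 0.866667 = 3.76667 m and h_c = 3.76667 × 0.950516 = 3.58028 m.
A = ½ × 1.41 × 2.6 = 1.833 m².
Resultant F = γ·h_c·A = 7.79895 × 3.58028 × 1.833 = 51.1818 kN.
I_c = b·h³/36 = 1.41 × 2.6³/36 = 0.688393 m⁴.
Centre of pressure: y_p = y_c + I_c/(y_c·A) = 3.76667 + 0.688393/(3.76667 × 1.833) = 3.76667 + 0.0997049 = 3.86637 m along the plane.
The resultant acts 0.866667 + 0.0997049 = 0.966372 m (along the plate) below the hinge at the top edge, so the moment about the hinge is M = F × 0.966372 = 51.1818 × 0.966372 = 49.4607 kN·m.
A normal force at the bottom, 2.6 m from the hinge, must supply this moment: P = 49.4607/2.6 = 19.0233 kN.

P ≈ 19.02 kN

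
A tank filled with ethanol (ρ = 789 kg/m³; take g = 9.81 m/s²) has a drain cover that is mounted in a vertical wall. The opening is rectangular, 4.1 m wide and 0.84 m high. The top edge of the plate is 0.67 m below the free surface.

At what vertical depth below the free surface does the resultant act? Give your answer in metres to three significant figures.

γ = ρg = 789 × 9.81 / 1000 = 7.74009 kN/m³.
The centroid lies 0.84/2 = 0.42 m below the top edge, so the centroid depth is h_c = 0.67 + 0.42 = 1.09 m.
A = 4.1 × 0.84 = 3.444 m².
Resultant F = γ·h_c·A = 7.74009 × 1.09 × 3.444 = 29.056 kN.
I_c = b·h³/12 = 4.1 × 0.84³/12 = 0.202507 m⁴.
Centre of pressure: y_p = y_c + I_c/(y_c·A) = 1.09 + 0.202507/(1.09 × 3.444) = 1.09 + 0.0539449 = 1.14394 m along the plane.

h_p = 1.14 m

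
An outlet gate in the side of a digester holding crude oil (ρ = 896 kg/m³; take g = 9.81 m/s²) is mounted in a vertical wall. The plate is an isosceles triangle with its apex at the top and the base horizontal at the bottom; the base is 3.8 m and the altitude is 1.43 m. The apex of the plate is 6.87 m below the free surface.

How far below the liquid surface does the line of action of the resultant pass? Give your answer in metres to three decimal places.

h_p = 7.838 m

γ = ρg = 896 × 9.81 / 1000 = 8.78976 kN/m³.
With the apex up, the centroid sits 2h/3 = 2 × 1.43/3 = 0.953333 m below the apex, so the centroid depth is h_c = 6.87 + 0.953333 = 7.82333 m.
A = ½ × 3.8 × 1.43 = 2.717 m².
Resultant F = γ·h_c·A = 8.78976 × 7.82333 × 2.717 = 186.835 kN.
I_c = b·h³/36 = 3.8 × 1.43³/36 = 0.308666 m⁴.
Centre of pressure: y_p = y_c + I_c/(y_c·A) = 7.82333 + 0.308666/(7.82333 × 2.717) = 7.82333 + 0.0145214 = 7.83785 m along the plane.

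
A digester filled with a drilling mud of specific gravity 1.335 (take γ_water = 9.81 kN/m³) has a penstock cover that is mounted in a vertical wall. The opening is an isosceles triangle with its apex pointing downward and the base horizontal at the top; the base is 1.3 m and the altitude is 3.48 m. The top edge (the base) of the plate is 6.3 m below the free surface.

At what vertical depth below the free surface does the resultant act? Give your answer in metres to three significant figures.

γ = 1.335 × 9.81 = 13.09635 kN/m³.
With the apex down, the centroid sits h/3 = 3.48/3 = 1.16 m below the base (the top edge), so the centroid depth is h_c = 6.3 + 1.16 = 7.46 m.
A = ½ × 1.3 × 3.48 = 2.262 m².
Resultant F = γ·h_c·A = 13.09635 × 7.46 × 2.262 = 220.995 kN.
I_c = b·h³/36 = 1.3 × 3.48³/36 = 1.52187 m⁴.
Centre of pressure: y_p = y_c + I_c/(y_c·A) = 7.46 + 1.52187/(7.46 × 2.262) = 7.46 + 0.0901875 = 7.55019 m along the plane.

h_p = 7.55 m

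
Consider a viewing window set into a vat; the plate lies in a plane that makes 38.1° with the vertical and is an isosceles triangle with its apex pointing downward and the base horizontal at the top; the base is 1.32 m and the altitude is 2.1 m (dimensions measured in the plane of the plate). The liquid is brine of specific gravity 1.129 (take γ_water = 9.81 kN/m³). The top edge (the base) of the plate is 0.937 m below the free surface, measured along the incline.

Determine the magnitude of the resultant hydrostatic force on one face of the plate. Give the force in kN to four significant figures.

F ≈ 19.77 kN

γ = 1.129 × 9.81 = 11.07549 kN/m³.
The plate makes 38.1° with the vertical, i.e. θ = 90° − 38.1° = 51.9° to the horizontal. Measuring y along the incline from the free-surface line, vertical depth h = y·sinθ with sinθ = 0.786935.
With the apex down, the centroid sits h/3 = 2.1/3 = 0.7 m below the base (the top edge), so y_c = 0.937 + 0.7 = 1.637 m and h_c = 1.637 × 0.786935 = 1.28821 m.
A = ½ × 1.32 × 2.1 = 1.386 m².
Resultant F = γ·h_c·A = 11.07549 × 1.28821 × 1.386 = 19.7748 kN.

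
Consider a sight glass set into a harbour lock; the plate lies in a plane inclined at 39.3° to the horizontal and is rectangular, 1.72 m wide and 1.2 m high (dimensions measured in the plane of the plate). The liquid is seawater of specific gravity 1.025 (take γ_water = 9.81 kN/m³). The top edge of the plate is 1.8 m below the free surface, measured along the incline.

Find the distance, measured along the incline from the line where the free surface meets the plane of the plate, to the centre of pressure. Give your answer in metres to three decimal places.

y_p = 2.450 m

γ = 1.025 × 9.81 = 10.05525 kN/m³.
Let θ = 39.3° be the plate's angle to the horizontal; measure y along the incline from where the plane meets the free surface. Vertical depth h = y·sinθ with sinθ = 0.633381.
The centroid lies 1.2/2 = 0.6 m below the top edge, so y_c = 1.8 + 0.6 = 2.4 m and h_c = 2.4 × 0.633381 = 1.52011 m.
A = 1.72 × 1.2 = 2.064 m².
Resultant F = γ·h_c·A = 10.05525 × 1.52011 × 2.064 = 31.5484 kN.
I_c = b·h³/12 = 1.72 × 1.2³/12 = 0.24768 m⁴.
Centre of pressure: y_p = y_c + I_c/(y_c·A) = 2.4 + 0.24768/(2.4 × 2.064) = 2.4 + 0.05 = 2.45 m along the plane.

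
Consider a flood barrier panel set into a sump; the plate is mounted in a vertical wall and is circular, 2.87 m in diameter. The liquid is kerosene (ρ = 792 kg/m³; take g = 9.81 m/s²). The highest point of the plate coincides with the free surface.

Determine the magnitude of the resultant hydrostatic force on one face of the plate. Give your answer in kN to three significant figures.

γ = ρg = 792 × 9.81 / 1000 = 7.76952 kN/m³.
The centroid is at the centre, 1.435 m below the top of the plate, so the centroid depth is h_c = 1.435 m.
A = π(1.435)² = 6.46925 m².
Resultant F = γ·h_c·A = 7.76952 × 1.435 × 6.46925 = 72.1274 kN.

F ≈ 72.1 kN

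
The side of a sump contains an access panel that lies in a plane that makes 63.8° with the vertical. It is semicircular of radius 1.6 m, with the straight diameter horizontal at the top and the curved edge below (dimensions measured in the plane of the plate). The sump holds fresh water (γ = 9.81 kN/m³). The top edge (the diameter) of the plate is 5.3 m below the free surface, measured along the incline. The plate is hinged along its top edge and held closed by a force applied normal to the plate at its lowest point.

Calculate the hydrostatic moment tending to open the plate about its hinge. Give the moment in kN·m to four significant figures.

M ≈ 73.83 kN·m

γ = 9.81 kN/m³.
The plate makes 63.8° with the vertical, i.e. θ = 90° − 63.8° = 26.2° to the horizontal. Measuring y along the incline from the free-surface line, vertical depth h = y·sinθ with sinθ = 0.441506.
The centroid of a semicircle lies 4r/(3π) = 0.679061 m from the diameter, here below the top edge, so y_c = 5.3 + 0.679061 = 5.97906 m and h_c = 5.97906 × 0.441506 = 2.63979 m.
A = πr²/2 = π × 1.6²/2 = 4.02124 m².
Resultant F = γ·h_c·A = 9.81 × 2.63979 × 4.02124 = 104.135 kN.
I_c = (π/8 − 8/(9π))·r⁴ = 0.109757 × 1.6⁴ = 0.719303 m⁴.
Centre of pressure: y_p = y_c + I_c/(y_c·A) = 5.97906 + 0.719303/(5.97906 × 4.02124) = 5.97906 + 0.0299171 = 6.00898 m along the plane.
The resultant acts 0.679061 + 0.0299171 = 0.708978 m (along the plate) below the hinge at the top edge, so the moment about the hinge is M = F × 0.708978 = 104.135 × 0.708978 = 73.8294 kN·m.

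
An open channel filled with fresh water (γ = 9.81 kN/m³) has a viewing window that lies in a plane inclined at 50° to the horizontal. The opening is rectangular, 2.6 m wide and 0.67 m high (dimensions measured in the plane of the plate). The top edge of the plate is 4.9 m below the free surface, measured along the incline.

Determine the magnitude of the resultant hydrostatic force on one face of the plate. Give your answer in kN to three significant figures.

F ≈ 68.5 kN

γ = 9.81 kN/m³.
Let θ = 50° be the plate's angle to the horizontal; measure y along the incline from where the plane meets the free surface. Vertical depth h = y·sinθ with sinθ = 0.766044.
The centroid lies 0.67/2 = 0.335 m below the top edge, so y_c = 4.9 + 0.335 = 5.235 m and h_c = 5.235 × 0.766044 = 4.01024 m.
A = 2.6 × 0.67 = 1.742 m².
Resultant F = γ·h_c·A = 9.81 × 4.01024 × 1.742 = 68.5311 kN.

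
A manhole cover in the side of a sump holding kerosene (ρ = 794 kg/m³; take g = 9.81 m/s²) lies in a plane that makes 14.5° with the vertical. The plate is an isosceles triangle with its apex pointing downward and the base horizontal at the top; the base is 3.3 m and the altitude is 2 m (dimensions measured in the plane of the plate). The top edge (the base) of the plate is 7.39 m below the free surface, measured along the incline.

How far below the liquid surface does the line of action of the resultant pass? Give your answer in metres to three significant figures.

γ = ρg = 794 × 9.81 / 1000 = 7.78914 kN/m³.
The plate makes 14.5° with the vertical, i.e. θ = 90° − 14.5° = 75.5° to the horizontal. Measuring y along the incline from the free-surface line, vertical depth h = y·sinθ with sinθ = 0.968148.
With the apex down, the centroid sits h/3 = 2/3 = 0.666667 m below the base (the top edge), so y_c = 7.39 + 0.666667 = 8.05667 m and h_c = 8.05667 × 0.968148 = 7.80005 m.
A = ½ × 3.3 × 2 = 3.3 m².
Resultant F = γ·h_c·A = 7.78914 × 7.80005 × 3.3 = 200.494 kN.
I_c = b·h³/36 = 3.3 × 2³/36 = 0.733333 m⁴.
Centre of pressure: y_p = y_c + I_c/(y_c·A) = 8.05667 + 0.733333/(8.05667 × 3.3) = 8.05667 + 0.0275824 = 8.08425 m along the plane.
Vertically, h_p = y_p·sinθ = 8.08425 × 0.968148 = 7.82675 m.

h_p = 7.83 m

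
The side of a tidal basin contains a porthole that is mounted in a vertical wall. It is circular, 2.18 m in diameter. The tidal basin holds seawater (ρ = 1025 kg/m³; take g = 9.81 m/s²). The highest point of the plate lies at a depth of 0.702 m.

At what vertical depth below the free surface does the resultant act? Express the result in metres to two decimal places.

γ = ρg = 1025 × 9.81 / 1000 = 10.05525 kN/m³.
The centroid is at the centre, 1.09 m below the top of the plate, so the centroid depth is h_c = 0.702 + 1.09 = 1.792 m.
A = π(1.09)² = 3.73253 m².
Resultant F = γ·h_c·A = 10.05525 × 1.792 × 3.73253 = 67.2565 kN.
I_c = πr⁴/4 = π × 1.09⁴/4 = 1.10865 m⁴.
Centre of pressure: y_p = y_c + I_c/(y_c·A) = 1.792 + 1.10865/(1.792 × 3.73253) = 1.792 + 0.16575 = 1.95775 m along the plane.

h_p = 1.96 m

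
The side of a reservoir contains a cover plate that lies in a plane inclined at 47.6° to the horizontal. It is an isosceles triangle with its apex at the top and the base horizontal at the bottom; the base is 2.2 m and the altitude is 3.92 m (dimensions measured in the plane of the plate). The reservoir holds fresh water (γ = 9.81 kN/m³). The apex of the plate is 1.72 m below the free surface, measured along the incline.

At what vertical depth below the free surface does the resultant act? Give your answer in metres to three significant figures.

γ = 9.81 kN/m³.
Let θ = 47.6° be the plate's angle to the horizontal; measure y along the incline from where the plane meets the free surface. Vertical depth h = y·sinθ with sinθ = 0.738455.
With the apex up, the centroid sits 2h/3 = 2 × 3.92/3 = 2.61333 m below the apex, so y_c = 1.72 + 2.61333 = 4.33333 m and h_c = 4.33333 × 0.738455 = 3.19997 m.
A = ½ × 2.2 × 3.92 = 4.312 m².
Resultant F = γ·h_c·A = 9.81 × 3.19997 × 4.312 = 135.361 kN.
I_c = b·h³/36 = 2.2 × 3.92³/36 = 3.68111 m⁴.
Centre of pressure: y_p = y_c + I_c/(y_c·A) = 4.33333 + 3.68111/(4.33333 × 4.312) = 4.33333 + 0.197005 = 4.53034 m along the plane.
Vertically, h_p = y_p·sinθ = 4.53034 × 0.738455 = 3.34545 m.

h_p = 3.35 m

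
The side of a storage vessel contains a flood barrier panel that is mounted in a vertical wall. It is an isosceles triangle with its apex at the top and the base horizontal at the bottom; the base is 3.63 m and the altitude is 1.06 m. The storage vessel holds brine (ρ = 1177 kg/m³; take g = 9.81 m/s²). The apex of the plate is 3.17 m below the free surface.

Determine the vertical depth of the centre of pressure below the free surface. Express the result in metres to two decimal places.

h_p = 3.89 m

γ = ρg = 1177 × 9.81 / 1000 = 11.54637 kN/m³.
With the apex up, the centroid sits 2h/3 = 2 × 1.06/3 = 0.706667 m below the apex, so the centroid depth is h_c = 3.17 + 0.706667 = 3.87667 m.
A = ½ × 3.63 × 1.06 = 1.9239 m².
Resultant F = γ·h_c·A = 11.54637 × 3.87667 × 1.9239 = 86.1166 kN.
I_c = b·h³/36 = 3.63 × 1.06³/36 = 0.120094 m⁴.
Centre of pressure: y_p = y_c + I_c/(y_c·A) = 3.87667 + 0.120094/(3.87667 × 1.9239) = 3.87667 + 0.016102 = 3.89277 m along the plane.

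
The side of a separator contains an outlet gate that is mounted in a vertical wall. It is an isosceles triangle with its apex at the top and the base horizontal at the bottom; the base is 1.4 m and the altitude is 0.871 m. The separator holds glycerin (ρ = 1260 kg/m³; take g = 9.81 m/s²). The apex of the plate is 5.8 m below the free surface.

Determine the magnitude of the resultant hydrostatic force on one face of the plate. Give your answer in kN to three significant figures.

γ = ρg = 1260 × 9.81 / 1000 = 12.3606 kN/m³.
With the apex up, the centroid sits 2h/3 = 2 × 0.871/3 = 0.580667 m below the apex, so the centroid depth is h_c = 5.8 + 0.580667 = 6.38067 m.
A = ½ × 1.4 × 0.871 = 0.6097 m².
Resultant F = γ·h_c·A = 12.3606 × 6.38067 × 0.6097 = 48.0864 kN.

F ≈ 48.1 kN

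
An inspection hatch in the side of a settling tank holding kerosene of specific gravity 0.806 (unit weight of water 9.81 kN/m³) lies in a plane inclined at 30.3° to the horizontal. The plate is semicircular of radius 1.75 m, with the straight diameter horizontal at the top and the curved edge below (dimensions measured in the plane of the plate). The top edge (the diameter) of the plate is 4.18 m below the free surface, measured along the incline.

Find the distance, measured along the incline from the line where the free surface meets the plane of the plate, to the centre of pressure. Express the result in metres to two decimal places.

γ = 0.806 × 9.81 = 7.90686 kN/m³.
Let θ = 30.3° be the plate's angle to the horizontal; measure y along the incline from where the plane meets the free surface. Vertical depth h = y·sinθ with sinθ = 0.504528.
The centroid of a semicircle lies 4r/(3π) = 0.742723 m from the diameter, here below the top edge, so y_c = 4.18 + 0.742723 = 4.92272 m and h_c = 4.92272 × 0.504528 = 2.48365 m.
A = πr²/2 = π × 1.75²/2 = 4.81056 m².
Resultant F = γ·h_c·A = 7.90686 × 2.48365 × 4.81056 = 94.4692 kN.
I_c = (π/8 − 8/(9π))·r⁴ = 0.109757 × 1.75⁴ = 1.0294 m⁴.
Centre of pressure: y_p = y_c + I_c/(y_c·A) = 4.92272 + 1.0294/(4.92272 × 4.81056) = 4.92272 + 0.0434694 = 4.96619 m along the plane.

y_p = 4.97 m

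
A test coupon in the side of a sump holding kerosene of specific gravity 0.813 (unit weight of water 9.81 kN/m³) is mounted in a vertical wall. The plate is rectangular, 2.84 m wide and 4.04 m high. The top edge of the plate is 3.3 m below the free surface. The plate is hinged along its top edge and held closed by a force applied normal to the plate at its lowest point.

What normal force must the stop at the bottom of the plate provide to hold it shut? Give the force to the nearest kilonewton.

P ≈ 274 kN

γ = 0.813 × 9.81 = 7.97553 kN/m³.
The centroid lies 4.04/2 = 2.02 m below the top edge, so the centroid depth is h_c = 3.3 + 2.02 = 5.32 m.
A = 2.84 × 4.04 = 11.4736 m².
Resultant F = γ·h_c·A = 7.97553 × 5.32 × 11.4736 = 486.823 kN.
I_c = b·h³/12 = 2.84 × 4.04³/12 = 15.6056 m⁴.
Centre of pressure: y_p = y_c + I_c/(y_c·A) = 5.32 + 15.6056/(5.32 × 11.4736) = 5.32 + 0.255664 = 5.57566 m along the plane.
The resultant acts 2.02 + 0.255664 = 2.27566 m (along the plate) below the hinge at the top edge, so the moment about the hinge is M = F × 2.27566 = 486.823 × 2.27566 = 1107.84 kN·m.
A normal force at the bottom, 4.04 m from the hinge, must supply this moment: P = 1107.84/4.04 = 274.218 kN.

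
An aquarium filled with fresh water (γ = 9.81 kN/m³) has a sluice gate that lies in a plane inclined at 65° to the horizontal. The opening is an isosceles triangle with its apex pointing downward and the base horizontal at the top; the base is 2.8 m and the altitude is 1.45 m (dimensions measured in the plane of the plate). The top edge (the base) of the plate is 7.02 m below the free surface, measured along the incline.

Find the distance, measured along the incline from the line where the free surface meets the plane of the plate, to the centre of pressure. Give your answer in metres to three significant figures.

γ = 9.81 kN/m³.
Let θ = 65° be the plate's angle to the horizontal; measure y along the incline from where the plane meets the free surface. Vertical depth h = y·sinθ with sinθ = 0.906308.
With the apex down, the centroid sits h/3 = 1.45/3 = 0.483333 m below the base (the top edge), so y_c = 7.02 + 0.483333 = 7.50333 m and h_c = 7.50333 × 0.906308 = 6.80033 m.
A = ½ × 2.8 × 1.45 = 2.03 m².
Resultant F = γ·h_c·A = 9.81 × 6.80033 × 2.03 = 135.424 kN.
I_c = b·h³/36 = 2.8 × 1.45³/36 = 0.237115 m⁴.
Centre of pressure: y_p = y_c + I_c/(y_c·A) = 7.50333 + 0.237115/(7.50333 × 2.03) = 7.50333 + 0.0155671 = 7.5189 m along the plane.

y_p = 7.52 m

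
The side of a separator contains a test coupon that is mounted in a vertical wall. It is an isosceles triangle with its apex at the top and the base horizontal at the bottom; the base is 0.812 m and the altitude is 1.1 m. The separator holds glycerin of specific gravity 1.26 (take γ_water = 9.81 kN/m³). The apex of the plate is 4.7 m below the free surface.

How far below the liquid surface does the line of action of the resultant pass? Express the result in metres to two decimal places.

γ = 1.26 × 9.81 = 12.3606 kN/m³.
With the apex up, the centroid sits 2h/3 = 2 × 1.1/3 = 0.733333 m below the apex, so the centroid depth is h_c = 4.7 + 0.733333 = 5.43333 m.
A = ½ × 0.812 × 1.1 = 0.4466 m².
Resultant F = γ·h_c·A = 12.3606 × 5.43333 × 0.4466 = 29.9933 kN.
I_c = b·h³/36 = 0.812 × 1.1³/36 = 0.0300214 m⁴.
Centre of pressure: y_p = y_c + I_c/(y_c·A) = 5.43333 + 0.0300214/(5.43333 × 0.4466) = 5.43333 + 0.0123722 = 5.4457 m along the plane.

h_p = 5.45 m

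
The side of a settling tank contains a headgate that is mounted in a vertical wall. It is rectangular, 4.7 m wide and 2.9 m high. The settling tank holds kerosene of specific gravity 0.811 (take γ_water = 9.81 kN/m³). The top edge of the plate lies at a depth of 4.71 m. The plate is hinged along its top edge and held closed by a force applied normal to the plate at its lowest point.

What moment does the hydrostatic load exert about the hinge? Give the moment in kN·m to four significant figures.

M ≈ 1045 kN·m

γ = 0.811 × 9.81 = 7.95591 kN/m³.
The centroid lies 2.9/2 = 1.45 m below the top edge, so the centroid depth is h_c = 4.71 + 1.45 = 6.16 m.
A = 4.7 × 2.9 = 13.63 m².
Resultant F = γ·h_c·A = 7.95591 × 6.16 × 13.63 = 667.985 kN.
I_c = b·h³/12 = 4.7 × 2.9³/12 = 9.55236 m⁴.
Centre of pressure: y_p = y_c + I_c/(y_c·A) = 6.16 + 9.55236/(6.16 × 13.63) = 6.16 + 0.113772 = 6.27377 m along the plane.
The resultant acts 1.45 + 0.113772 = 1.56377 m (along the plate) below the hinge at the top edge, so the moment about the hinge is M = F × 1.56377 = 667.985 × 1.56377 = 1044.57 kN·m.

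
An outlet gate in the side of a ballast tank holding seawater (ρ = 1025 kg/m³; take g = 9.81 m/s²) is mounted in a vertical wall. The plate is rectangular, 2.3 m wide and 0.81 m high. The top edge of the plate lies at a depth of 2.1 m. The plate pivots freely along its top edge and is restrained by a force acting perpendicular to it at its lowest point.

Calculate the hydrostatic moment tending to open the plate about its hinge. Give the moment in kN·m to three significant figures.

γ = ρg = 1025 × 9.81 / 1000 = 10.05525 kN/m³.
The centroid lies 0.81/2 = 0.405 m below the top edge, so the centroid depth is h_c = 2.1 + 0.405 = 2.505 m.
A = 2.3 × 0.81 = 1.863 m².
Resultant F = γ·h_c·A = 10.05525 × 2.505 × 1.863 = 46.926 kN.
I_c = b·h³/12 = 2.3 × 0.81³/12 = 0.10186 m⁴.
Centre of pressure: y_p = y_c + I_c/(y_c·A) = 2.505 + 0.10186/(2.505 × 1.863) = 2.505 + 0.0218264 = 2.52683 m along the plane.
The resultant acts 0.405 + 0.0218264 = 0.426826 m (along the plate) below the hinge at the top edge, so the moment about the hinge is M = F × 0.426826 = 46.926 × 0.426826 = 20.0292 kN·m.

M ≈ 20.0 kN·m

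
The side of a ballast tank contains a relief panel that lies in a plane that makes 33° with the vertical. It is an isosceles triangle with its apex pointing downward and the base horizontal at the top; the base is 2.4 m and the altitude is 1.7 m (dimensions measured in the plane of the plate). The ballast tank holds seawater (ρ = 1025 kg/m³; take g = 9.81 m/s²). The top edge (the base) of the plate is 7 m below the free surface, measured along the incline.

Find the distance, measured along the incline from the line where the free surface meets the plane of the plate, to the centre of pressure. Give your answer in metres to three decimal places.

y_p = 7.588 m

γ = ρg = 1025 × 9.81 / 1000 = 10.05525 kN/m³.
The plate makes 33° with the vertical, i.e. θ = 90° − 33° = 57° to the horizontal. Measuring y along the incline from the free-surface line, vertical depth h = y·sinθ with sinθ = 0.838671.
With the apex down, the centroid sits h/3 = 1.7/3 = 0.566667 m below the base (the top edge), so y_c = 7 + 0.566667 = 7.56667 m and h_c = 7.56667 × 0.838671 = 6.34595 m.
A = ½ × 2.4 × 1.7 = 2.04 m².
Resultant F = γ·h_c·A = 10.05525 × 6.34595 × 2.04 = 130.173 kN.
I_c = b·h³/36 = 2.4 × 1.7³/36 = 0.327533 m⁴.
Centre of pressure: y_p = y_c + I_c/(y_c·A) = 7.56667 + 0.327533/(7.56667 × 2.04) = 7.56667 + 0.0212188 = 7.58789 m along the plane.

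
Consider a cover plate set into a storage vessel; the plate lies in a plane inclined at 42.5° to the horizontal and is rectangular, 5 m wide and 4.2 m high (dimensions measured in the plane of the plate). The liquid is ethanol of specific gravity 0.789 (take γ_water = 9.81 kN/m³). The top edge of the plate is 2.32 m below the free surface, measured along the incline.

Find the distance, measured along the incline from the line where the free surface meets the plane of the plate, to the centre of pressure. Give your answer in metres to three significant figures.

γ = 0.789 × 9.81 = 7.74009 kN/m³.
Let θ = 42.5° be the plate's angle to the horizontal; measure y along the incline from where the plane meets the free surface. Vertical depth h = y·sinθ with sinθ = 0.675590.
The centroid lies 4.2/2 = 2.1 m below the top edge, so y_c = 2.32 + 2.1 = 4.42 m and h_c = 4.42 × 0.675590 = 2.98611 m.
A = 5 × 4.2 = 21 m².
Resultant F = γ·h_c·A = 7.74009 × 2.98611 × 21 = 485.368 kN.
I_c = b·h³/12 = 5 × 4.2³/12 = 30.87 m⁴.
Centre of pressure: y_p = y_c + I_c/(y_c·A) = 4.42 + 30.87/(4.42 × 21) = 4.42 + 0.332579 = 4.75258 m along the plane.

y_p = 4.75 m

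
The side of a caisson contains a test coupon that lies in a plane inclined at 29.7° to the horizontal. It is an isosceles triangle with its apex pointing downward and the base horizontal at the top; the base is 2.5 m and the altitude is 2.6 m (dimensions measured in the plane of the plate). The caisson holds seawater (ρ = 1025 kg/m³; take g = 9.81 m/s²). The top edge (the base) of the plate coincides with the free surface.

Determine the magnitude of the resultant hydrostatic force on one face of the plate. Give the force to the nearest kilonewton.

γ = ρg = 1025 × 9.81 / 1000 = 10.05525 kN/m³.
Let θ = 29.7° be the plate's angle to the horizontal; measure y along the incline from where the plane meets the free surface. Vertical depth h = y·sinθ with sinθ = 0.495459.
With the apex down, the centroid sits h/3 = 2.6/3 = 0.866667 m below the base (the top edge), so y_c = 0.866667 m and h_c = 0.866667 × 0.495459 = 0.429398 m.
A = ½ × 2.5 × 2.6 = 3.25 m².
Resultant F = γ·h_c·A = 10.05525 × 0.429398 × 3.25 = 14.0325 kN.

F ≈ 14 kN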